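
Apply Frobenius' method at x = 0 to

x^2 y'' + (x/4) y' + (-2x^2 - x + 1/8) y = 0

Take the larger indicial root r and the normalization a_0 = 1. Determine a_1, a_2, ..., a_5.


Write in Frobenius form y'' + (p(x)/x) y' + (q(x)/x^2) y = 0:
  p(x) = 1/4,  q(x) = -2x^2 - x + 1/8.
Indicial equation: r(r-1) + (1/4) r + (1/8) = 0 -> roots r_1 = 1/2, r_2 = 1/4.
Take r = r_1 = 1/2. Let y(x) = x^r sum_{n>=0} a_n x^n with a_0 = 1.
Substitute y = x^r sum a_n x^n and match x^{r+n}. The recurrence is
  D(n) a_n - 1 a_{n-1} - 2 a_{n-2} = 0,  where D(n) = (r+n)(r+n-1) + (1/4)(r+n) + (1/8).
  a_n = [1 a_{n-1} + 2 a_{n-2}] / D(n).
Since the indicial polynomial factors as (r - r_1)(r - r_2), D(n) = (r_1 + n - r_1)(r_1 + n - r_2) = n(n + 1/4).
Evaluating step by step (a_0 = 1):
  n = 1: D(1) = 1(1 + 1/4) = 5/4; numerator = 1(1) = 1; a_1 = (1)/(5/4) = 4/5
  n = 2: D(2) = 2(2 + 1/4) = 9/2; numerator = 1(4/5) + 2(1) = 14/5; a_2 = (14/5)/(9/2) = 28/45
  n = 3: D(3) = 3(3 + 1/4) = 39/4; numerator = 1(28/45) + 2(4/5) = 20/9; a_3 = (20/9)/(39/4) = 80/351
  n = 4: D(4) = 4(4 + 1/4) = 17; numerator = 1(80/351) + 2(28/45) = 2584/1755; a_4 = (2584/1755)/(17) = 152/1755
  n = 5: D(5) = 5(5 + 1/4) = 105/4; numerator = 1(152/1755) + 2(80/351) = 952/1755; a_5 = (952/1755)/(105/4) = 544/26325

r = 1/2; a_0 = 1; a_1 = 4/5; a_2 = 28/45; a_3 = 80/351; a_4 = 152/1755; a_5 = 544/26325


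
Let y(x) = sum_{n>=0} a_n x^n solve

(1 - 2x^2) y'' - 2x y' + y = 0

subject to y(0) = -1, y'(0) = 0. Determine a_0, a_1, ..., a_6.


Ansatz: y(x) = sum_{n>=0} a_n x^n, so y'(x) = sum_{n>=1} n a_n x^(n-1) and y''(x) = sum_{n>=2} n(n-1) a_n x^(n-2).
Substitute into P(x) y'' + Q(x) y' + R(x) y = 0 with P(x) = 1 - 2x^2, Q(x) = -2x, R(x) = 1, and match powers of x.
Initial conditions: a_0 = -1, a_1 = 0.
Setting the coefficient of each power of x to zero and solving order by order (substituting the coefficients already found):
  x^0: 2 a_2 + a_0 = 0  ->  2 a_2 = -a_0 = 1  ->  a_2 = 1/2
  x^1: 6 a_3 - a_1 = 0  ->  6 a_3 = a_1 = 0  ->  a_3 = 0
  x^2: 12 a_4 - 7 a_2 = 0  ->  12 a_4 = 7 a_2 = 7/2  ->  a_4 = 7/24
  x^3: 20 a_5 - 17 a_3 = 0  ->  20 a_5 = 17 a_3 = 0  ->  a_5 = 0
  x^4: 30 a_6 - 31 a_4 = 0  ->  30 a_6 = 31 a_4 = 217/24  ->  a_6 = 217/720
Truncated series: y(x) = -1 + (1/2) x^2 + (7/24) x^4 + (217/720) x^6 + O(x^7).

a_0 = -1; a_1 = 0; a_2 = 1/2; a_3 = 0; a_4 = 7/24; a_5 = 0; a_6 = 217/720


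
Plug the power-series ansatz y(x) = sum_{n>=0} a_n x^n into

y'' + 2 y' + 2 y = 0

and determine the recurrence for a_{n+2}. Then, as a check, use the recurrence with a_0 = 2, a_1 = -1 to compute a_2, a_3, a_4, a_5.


Substitute y = sum_n a_n x^n.
y''(x) has coefficient (n+2)(n+1) a_{n+2} at x^n;
2 y'(x) has coefficient 2 (n+1) a_{n+1} at x^n;
2 y(x) has coefficient 2 a_n at x^n.
Matching x^n: (n+2)(n+1) a_{n+2} + 2 (n+1) a_{n+1} + 2 a_n = 0.
Thus a_{n+2} = [-2 (n+1) a_{n+1} - 2 a_n] / ((n+1)(n+2)).

Check with a_0 = 2, a_1 = -1 (apply the recurrence for n = 0, 1, 2, 3): a_0 = 2, a_1 = -1, a_2 = -1, a_3 = 1, a_4 = -1/3, a_5 = 1/30.

a_(n+2) = [-2 (n+1) a_(n+1) - 2 a_n] / ((n+1)(n+2)); check: a_0 = 2, a_1 = -1, a_2 = -1, a_3 = 1, a_4 = -1/3, a_5 = 1/30


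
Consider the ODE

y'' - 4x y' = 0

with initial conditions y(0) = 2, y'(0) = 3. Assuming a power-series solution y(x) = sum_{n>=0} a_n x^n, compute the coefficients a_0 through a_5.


Ansatz: y(x) = sum_{n>=0} a_n x^n, so y'(x) = sum_{n>=1} n a_n x^(n-1) and y''(x) = sum_{n>=2} n(n-1) a_n x^(n-2).
Substitute into P(x) y'' + Q(x) y' + R(x) y = 0 with P(x) = 1, Q(x) = -4x, R(x) = 0, and match powers of x.
Initial conditions: a_0 = 2, a_1 = 3.
Setting the coefficient of each power of x to zero and solving order by order (substituting the coefficients already found):
  x^0: 2 a_2 = 0  ->  a_2 = 0
  x^1: 6 a_3 - 4 a_1 = 0  ->  6 a_3 = 4 a_1 = 12  ->  a_3 = 2
  x^2: 12 a_4 - 8 a_2 = 0  ->  12 a_4 = 8 a_2 = 0  ->  a_4 = 0
  x^3: 20 a_5 - 12 a_3 = 0  ->  20 a_5 = 12 a_3 = 24  ->  a_5 = 6/5
Truncated series: y(x) = 2 + 3 x + 2 x^3 + (6/5) x^5 + O(x^6).

a_0 = 2; a_1 = 3; a_2 = 0; a_3 = 2; a_4 = 0; a_5 = 6/5


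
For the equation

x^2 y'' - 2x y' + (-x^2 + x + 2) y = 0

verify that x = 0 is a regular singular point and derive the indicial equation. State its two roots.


Divide by x^2 to reach normal form y'' + P_1(x) y' + P_2(x) y = 0 with P_1(x) = -2/x and P_2(x) = -1 + 1/x + 2/x^2.
x = 0 is a singular point because the y'-coefficient -2/x has a pole at x = 0 and the y-coefficient -1 + 1/x + 2/x^2 has a pole at x = 0.
It is a regular singular point because x P_1(x) = p(x) = -2 and x^2 P_2(x) = q(x) = -x^2 + x + 2 are polynomials, hence analytic at x = 0.
p(0) = -2,  q(0) = 2.
Indicial equation: r(r-1) + p(0) r + q(0) = 0, i.e. r^2 + (p(0) - 1) r + q(0) = 0, i.e. r^2 - 3 r + 2 = 0.
Discriminant: (-3)^2 - 4(2) = 1, so r = (3 ± 1)/2.
Solving: r_1 = 2, r_2 = 1.

indicial: r^2 - 3 r + 2 = 0; roots r_1 = 2, r_2 = 1


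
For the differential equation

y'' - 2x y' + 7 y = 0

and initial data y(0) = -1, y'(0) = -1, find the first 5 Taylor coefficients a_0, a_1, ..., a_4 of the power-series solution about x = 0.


Ansatz: y(x) = sum_{n>=0} a_n x^n, so y'(x) = sum_{n>=1} n a_n x^(n-1) and y''(x) = sum_{n>=2} n(n-1) a_n x^(n-2).
Substitute into P(x) y'' + Q(x) y' + R(x) y = 0 with P(x) = 1, Q(x) = -2x, R(x) = 7, and match powers of x.
Initial conditions: a_0 = -1, a_1 = -1.
Setting the coefficient of each power of x to zero and solving order by order (substituting the coefficients already found):
  x^0: 2 a_2 + 7 a_0 = 0  ->  2 a_2 = -7 a_0 = 7  ->  a_2 = 7/2
  x^1: 6 a_3 + 5 a_1 = 0  ->  6 a_3 = -5 a_1 = 5  ->  a_3 = 5/6
  x^2: 12 a_4 + 3 a_2 = 0  ->  12 a_4 = -3 a_2 = -21/2  ->  a_4 = -7/8
Truncated series: y(x) = -1 - x + (7/2) x^2 + (5/6) x^3 - (7/8) x^4 + O(x^5).

a_0 = -1; a_1 = -1; a_2 = 7/2; a_3 = 5/6; a_4 = -7/8


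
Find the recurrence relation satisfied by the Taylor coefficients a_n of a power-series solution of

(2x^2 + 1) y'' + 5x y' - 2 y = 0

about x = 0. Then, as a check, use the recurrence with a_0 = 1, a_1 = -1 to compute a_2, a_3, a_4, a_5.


Substitute y = sum_n a_n x^n.
(1 + 2 x^2) y'' contributes (n+2)(n+1) a_{n+2} + 2 n(n-1) a_n at x^n.
5 x y'(x) contributes 5 n a_n at x^n.
-2 y(x) contributes -2 a_n at x^n.
Matching x^n: (n+2)(n+1) a_{n+2} + (2 n(n-1) + 5 n - 2) a_n = 0.
Thus a_{n+2} = (-2 n(n-1) - 5 n + 2) / ((n+1)(n+2)) * a_n.

Check with a_0 = 1, a_1 = -1 (apply the recurrence for n = 0, 1, 2, 3): a_0 = 1, a_1 = -1, a_2 = 1, a_3 = 1/2, a_4 = -1, a_5 = -5/8.

a_(n+2) = (-2 n(n-1) - 5 n + 2) / ((n+1)(n+2)) * a_n; check: a_0 = 1, a_1 = -1, a_2 = 1, a_3 = 1/2, a_4 = -1, a_5 = -5/8


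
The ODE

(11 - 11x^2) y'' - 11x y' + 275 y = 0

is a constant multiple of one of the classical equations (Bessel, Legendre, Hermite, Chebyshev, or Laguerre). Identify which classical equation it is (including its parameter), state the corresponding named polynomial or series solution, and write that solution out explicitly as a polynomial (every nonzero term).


All three coefficients share the factor 11; dividing through by 11 gives  (1 - x^2) y'' - x y' + 25 y = 0.
This matches the Chebyshev equation (1 - x^2) y'' - x y' + n^2 y = 0 (note the -x y' term, not -2x y') with n^2 = 25, so n = 5; the polynomial solution is T_5(x).
With y = sum_k a_k x^k, matching x^k gives (k+2)(k+1) a_{k+2} = (k^2 - n^2) a_k = (k - 5)(k + 5) a_k. The right side vanishes at k = 5, so the series with the parity of 5 terminates at degree 5.
Standard normalization: leading coefficient of T_n is 2^(n-1), so a_5 = 2^4 = 16. Work downward with a_k = (k+1)(k+2) a_{k+2} / ((k - 5)(k + 5)):
  a_3 = (4)(5)(16) / ((3 - 5)(3 + 5)) = 320/(-16) = -20
  a_1 = (2)(3)(-20) / ((1 - 5)(1 + 5)) = -120/(-24) = 5
Hence T_5(x) = 16 x^5 - 20 x^3 + 5 x.

T_5(x); series = 16 x^5 - 20 x^3 + 5 x


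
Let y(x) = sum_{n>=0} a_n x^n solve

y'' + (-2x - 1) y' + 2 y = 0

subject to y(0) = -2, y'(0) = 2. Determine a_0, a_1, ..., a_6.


Ansatz: y(x) = sum_{n>=0} a_n x^n, so y'(x) = sum_{n>=1} n a_n x^(n-1) and y''(x) = sum_{n>=2} n(n-1) a_n x^(n-2).
Substitute into P(x) y'' + Q(x) y' + R(x) y = 0 with P(x) = 1, Q(x) = -2x - 1, R(x) = 2, and match powers of x.
Initial conditions: a_0 = -2, a_1 = 2.
Setting the coefficient of each power of x to zero and solving order by order (substituting the coefficients already found):
  x^0: 2 a_2 - a_1 + 2 a_0 = 0  ->  2 a_2 = a_1 - 2 a_0 = 6  ->  a_2 = 3
  x^1: 6 a_3 - 2 a_2 = 0  ->  6 a_3 = 2 a_2 = 6  ->  a_3 = 1
  x^2: 12 a_4 - 3 a_3 - 2 a_2 = 0  ->  12 a_4 = 3 a_3 + 2 a_2 = 9  ->  a_4 = 3/4
  x^3: 20 a_5 - 4 a_4 - 4 a_3 = 0  ->  20 a_5 = 4 a_4 + 4 a_3 = 7  ->  a_5 = 7/20
  x^4: 30 a_6 - 5 a_5 - 6 a_4 = 0  ->  30 a_6 = 5 a_5 + 6 a_4 = 25/4  ->  a_6 = 5/24
Truncated series: y(x) = -2 + 2 x + 3 x^2 + x^3 + (3/4) x^4 + (7/20) x^5 + (5/24) x^6 + O(x^7).

a_0 = -2; a_1 = 2; a_2 = 3; a_3 = 1; a_4 = 3/4; a_5 = 7/20; a_6 = 5/24


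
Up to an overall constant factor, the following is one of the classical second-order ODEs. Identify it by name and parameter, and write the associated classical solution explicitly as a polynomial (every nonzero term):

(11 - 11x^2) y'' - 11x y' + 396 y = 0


All three coefficients share the factor 11; dividing through by 11 gives  (1 - x^2) y'' - x y' + 36 y = 0.
This matches the Chebyshev equation (1 - x^2) y'' - x y' + n^2 y = 0 (note the -x y' term, not -2x y') with n^2 = 36, so n = 6; the polynomial solution is T_6(x).
With y = sum_k a_k x^k, matching x^k gives (k+2)(k+1) a_{k+2} = (k^2 - n^2) a_k = (k - 6)(k + 6) a_k. The right side vanishes at k = 6, so the series with the parity of 6 terminates at degree 6.
Standard normalization: leading coefficient of T_n is 2^(n-1), so a_6 = 2^5 = 32. Work downward with a_k = (k+1)(k+2) a_{k+2} / ((k - 6)(k + 6)):
  a_4 = (5)(6)(32) / ((4 - 6)(4 + 6)) = 960/(-20) = -48
  a_2 = (3)(4)(-48) / ((2 - 6)(2 + 6)) = -576/(-32) = 18
  a_0 = (1)(2)(18) / ((0 - 6)(0 + 6)) = 36/(-36) = -1
Hence T_6(x) = 32 x^6 - 48 x^4 + 18 x^2 - 1.

T_6(x); series = 32 x^6 - 48 x^4 + 18 x^2 - 1


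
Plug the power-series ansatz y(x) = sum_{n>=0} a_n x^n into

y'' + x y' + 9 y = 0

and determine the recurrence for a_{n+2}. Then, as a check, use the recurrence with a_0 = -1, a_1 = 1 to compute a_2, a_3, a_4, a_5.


Substitute y = sum_n a_n x^n.
y''(x) has coefficient (n+2)(n+1) a_{n+2} at x^n;
x y'(x) has coefficient n a_n at x^n (shift);
9 y(x) has coefficient 9 a_n at x^n.
Matching x^n: (n+2)(n+1) a_{n+2} + (n + 9) a_n = 0.
Thus a_{n+2} = (-n - 9) / ((n+1)(n+2)) * a_n.

Check with a_0 = -1, a_1 = 1 (apply the recurrence for n = 0, 1, 2, 3): a_0 = -1, a_1 = 1, a_2 = 9/2, a_3 = -5/3, a_4 = -33/8, a_5 = 1.

a_(n+2) = (-n - 9) / ((n+1)(n+2)) * a_n; check: a_0 = -1, a_1 = 1, a_2 = 9/2, a_3 = -5/3, a_4 = -33/8, a_5 = 1


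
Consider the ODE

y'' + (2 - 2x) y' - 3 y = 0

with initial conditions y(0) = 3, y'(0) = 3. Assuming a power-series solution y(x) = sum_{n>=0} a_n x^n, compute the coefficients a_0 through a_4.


Ansatz: y(x) = sum_{n>=0} a_n x^n, so y'(x) = sum_{n>=1} n a_n x^(n-1) and y''(x) = sum_{n>=2} n(n-1) a_n x^(n-2).
Substitute into P(x) y'' + Q(x) y' + R(x) y = 0 with P(x) = 1, Q(x) = 2 - 2x, R(x) = -3, and match powers of x.
Initial conditions: a_0 = 3, a_1 = 3.
Setting the coefficient of each power of x to zero and solving order by order (substituting the coefficients already found):
  x^0: 2 a_2 + 2 a_1 - 3 a_0 = 0  ->  2 a_2 = -2 a_1 + 3 a_0 = 3  ->  a_2 = 3/2
  x^1: 6 a_3 + 4 a_2 - 5 a_1 = 0  ->  6 a_3 = -4 a_2 + 5 a_1 = 9  ->  a_3 = 3/2
  x^2: 12 a_4 + 6 a_3 - 7 a_2 = 0  ->  12 a_4 = -6 a_3 + 7 a_2 = 3/2  ->  a_4 = 1/8
Truncated series: y(x) = 3 + 3 x + (3/2) x^2 + (3/2) x^3 + (1/8) x^4 + O(x^5).

a_0 = 3; a_1 = 3; a_2 = 3/2; a_3 = 3/2; a_4 = 1/8


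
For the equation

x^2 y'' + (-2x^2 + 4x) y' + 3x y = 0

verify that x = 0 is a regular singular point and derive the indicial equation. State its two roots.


Divide by x^2 to reach normal form y'' + P_1(x) y' + P_2(x) y = 0 with P_1(x) = -2 + 4/x and P_2(x) = 3/x.
x = 0 is a singular point because the y'-coefficient -2 + 4/x has a pole at x = 0 and the y-coefficient 3/x has a pole at x = 0.
It is a regular singular point because x P_1(x) = p(x) = 4 - 2x and x^2 P_2(x) = q(x) = 3x are polynomials, hence analytic at x = 0.
p(0) = 4,  q(0) = 0.
Indicial equation: r(r-1) + p(0) r + q(0) = 0, i.e. r^2 + (p(0) - 1) r + q(0) = 0, i.e. r^2 + 3 r = 0.
Discriminant: (3)^2 - 4(0) = 9, so r = (-3 ± 3)/2.
Solving: r_1 = 0, r_2 = -3.

indicial: r^2 + 3 r = 0; roots r_1 = 0, r_2 = -3


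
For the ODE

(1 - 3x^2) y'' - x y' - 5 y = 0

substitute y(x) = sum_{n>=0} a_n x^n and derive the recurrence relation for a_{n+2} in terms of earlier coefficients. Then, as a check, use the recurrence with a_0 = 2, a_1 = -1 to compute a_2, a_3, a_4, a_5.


Substitute y = sum_n a_n x^n.
(1 - 3 x^2) y'' contributes (n+2)(n+1) a_{n+2} - 3 n(n-1) a_n at x^n.
-x y'(x) contributes -n a_n at x^n.
-5 y(x) contributes -5 a_n at x^n.
Matching x^n: (n+2)(n+1) a_{n+2} + (-3 n(n-1) - n - 5) a_n = 0.
Thus a_{n+2} = (3 n(n-1) + n + 5) / ((n+1)(n+2)) * a_n.

Check with a_0 = 2, a_1 = -1 (apply the recurrence for n = 0, 1, 2, 3): a_0 = 2, a_1 = -1, a_2 = 5, a_3 = -1, a_4 = 65/12, a_5 = -13/10.

a_(n+2) = (3 n(n-1) + n + 5) / ((n+1)(n+2)) * a_n; check: a_0 = 2, a_1 = -1, a_2 = 5, a_3 = -1, a_4 = 65/12, a_5 = -13/10


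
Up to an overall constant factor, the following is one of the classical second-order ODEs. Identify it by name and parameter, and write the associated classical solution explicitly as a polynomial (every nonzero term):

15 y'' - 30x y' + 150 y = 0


All three coefficients share the factor 15; dividing through by 15 gives  y'' - 2x y' + 10 y = 0.
This matches the Hermite equation y'' - 2x y' + 2n y = 0 with 2n = 10, so n = 5; the polynomial solution is H_5(x).
With y = sum_k a_k x^k, matching x^k gives (k+2)(k+1) a_{k+2} = 2(k - n) a_k = 2(k - 5) a_k. The right side vanishes at k = 5, so the series with the parity of 5 terminates at degree 5.
Standard normalization: leading coefficient of H_n is 2^n, so a_5 = 2^5 = 32. Work downward with a_k = (k+1)(k+2) a_{k+2} / (2(k - n)):
  a_3 = (4)(5)(32) / (2(3 - 5)) = 640/(-4) = -160
  a_1 = (2)(3)(-160) / (2(1 - 5)) = -960/(-8) = 120
Hence H_5(x) = 32 x^5 - 160 x^3 + 120 x.

H_5(x); series = 32 x^5 - 160 x^3 + 120 x


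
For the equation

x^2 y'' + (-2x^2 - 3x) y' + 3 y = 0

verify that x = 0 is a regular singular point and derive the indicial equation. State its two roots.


Divide by x^2 to reach normal form y'' + P_1(x) y' + P_2(x) y = 0 with P_1(x) = -2 - 3/x and P_2(x) = 3/x^2.
x = 0 is a singular point because the y'-coefficient -2 - 3/x has a pole at x = 0 and the y-coefficient 3/x^2 has a pole at x = 0.
It is a regular singular point because x P_1(x) = p(x) = -2x - 3 and x^2 P_2(x) = q(x) = 3 are polynomials, hence analytic at x = 0.
p(0) = -3,  q(0) = 3.
Indicial equation: r(r-1) + p(0) r + q(0) = 0, i.e. r^2 + (p(0) - 1) r + q(0) = 0, i.e. r^2 - 4 r + 3 = 0.
Discriminant: (-4)^2 - 4(3) = 4, so r = (4 ± 2)/2.
Solving: r_1 = 3, r_2 = 1.

indicial: r^2 - 4 r + 3 = 0; roots r_1 = 3, r_2 = 1


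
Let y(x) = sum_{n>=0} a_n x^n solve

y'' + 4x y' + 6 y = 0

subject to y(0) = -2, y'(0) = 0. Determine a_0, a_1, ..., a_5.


Ansatz: y(x) = sum_{n>=0} a_n x^n, so y'(x) = sum_{n>=1} n a_n x^(n-1) and y''(x) = sum_{n>=2} n(n-1) a_n x^(n-2).
Substitute into P(x) y'' + Q(x) y' + R(x) y = 0 with P(x) = 1, Q(x) = 4x, R(x) = 6, and match powers of x.
Initial conditions: a_0 = -2, a_1 = 0.
Setting the coefficient of each power of x to zero and solving order by order (substituting the coefficients already found):
  x^0: 2 a_2 + 6 a_0 = 0  ->  2 a_2 = -6 a_0 = 12  ->  a_2 = 6
  x^1: 6 a_3 + 10 a_1 = 0  ->  6 a_3 = -10 a_1 = 0  ->  a_3 = 0
  x^2: 12 a_4 + 14 a_2 = 0  ->  12 a_4 = -14 a_2 = -84  ->  a_4 = -7
  x^3: 20 a_5 + 18 a_3 = 0  ->  20 a_5 = -18 a_3 = 0  ->  a_5 = 0
Truncated series: y(x) = -2 + 6 x^2 - 7 x^4 + O(x^6).

a_0 = -2; a_1 = 0; a_2 = 6; a_3 = 0; a_4 = -7; a_5 = 0


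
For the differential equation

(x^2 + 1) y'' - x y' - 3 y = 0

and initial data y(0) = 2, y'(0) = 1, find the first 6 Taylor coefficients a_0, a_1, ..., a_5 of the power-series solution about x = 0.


Ansatz: y(x) = sum_{n>=0} a_n x^n, so y'(x) = sum_{n>=1} n a_n x^(n-1) and y''(x) = sum_{n>=2} n(n-1) a_n x^(n-2).
Substitute into P(x) y'' + Q(x) y' + R(x) y = 0 with P(x) = x^2 + 1, Q(x) = -x, R(x) = -3, and match powers of x.
Initial conditions: a_0 = 2, a_1 = 1.
Setting the coefficient of each power of x to zero and solving order by order (substituting the coefficients already found):
  x^0: 2 a_2 - 3 a_0 = 0  ->  2 a_2 = 3 a_0 = 6  ->  a_2 = 3
  x^1: 6 a_3 - 4 a_1 = 0  ->  6 a_3 = 4 a_1 = 4  ->  a_3 = 2/3
  x^2: 12 a_4 - 3 a_2 = 0  ->  12 a_4 = 3 a_2 = 9  ->  a_4 = 3/4
  x^3: 20 a_5 = 0  ->  a_5 = 0
Truncated series: y(x) = 2 + x + 3 x^2 + (2/3) x^3 + (3/4) x^4 + O(x^6).

a_0 = 2; a_1 = 1; a_2 = 3; a_3 = 2/3; a_4 = 3/4; a_5 = 0


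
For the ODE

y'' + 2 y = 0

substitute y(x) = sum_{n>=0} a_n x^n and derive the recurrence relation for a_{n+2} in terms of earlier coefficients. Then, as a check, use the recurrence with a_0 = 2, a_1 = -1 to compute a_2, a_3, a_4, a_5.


Substitute y = sum_n a_n x^n into y'' + (const) y = 0.
y''(x) = sum_{n>=0} (n+2)(n+1) a_{n+2} x^n.
The ODE becomes sum_n [(n+2)(n+1) a_{n+2} + 2 a_n] x^n = 0.
Setting each coefficient to zero gives the recurrence:
  (n+2)(n+1) a_{n+2} + 2 a_n = 0,
  a_{n+2} = -2 / ((n+1)(n+2)) a_n.

Check with a_0 = 2, a_1 = -1 (apply the recurrence for n = 0, 1, 2, 3): a_0 = 2, a_1 = -1, a_2 = -2, a_3 = 1/3, a_4 = 1/3, a_5 = -1/30.

a_{n+2} = -2/((n+1)(n+2)) * a_n; check: a_0 = 2, a_1 = -1, a_2 = -2, a_3 = 1/3, a_4 = 1/3, a_5 = -1/30


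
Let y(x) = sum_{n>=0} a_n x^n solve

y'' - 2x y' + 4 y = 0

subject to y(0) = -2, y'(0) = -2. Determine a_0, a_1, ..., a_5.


Ansatz: y(x) = sum_{n>=0} a_n x^n, so y'(x) = sum_{n>=1} n a_n x^(n-1) and y''(x) = sum_{n>=2} n(n-1) a_n x^(n-2).
Substitute into P(x) y'' + Q(x) y' + R(x) y = 0 with P(x) = 1, Q(x) = -2x, R(x) = 4, and match powers of x.
Initial conditions: a_0 = -2, a_1 = -2.
Setting the coefficient of each power of x to zero and solving order by order (substituting the coefficients already found):
  x^0: 2 a_2 + 4 a_0 = 0  ->  2 a_2 = -4 a_0 = 8  ->  a_2 = 4
  x^1: 6 a_3 + 2 a_1 = 0  ->  6 a_3 = -2 a_1 = 4  ->  a_3 = 2/3
  x^2: 12 a_4 = 0  ->  a_4 = 0
  x^3: 20 a_5 - 2 a_3 = 0  ->  20 a_5 = 2 a_3 = 4/3  ->  a_5 = 1/15
Truncated series: y(x) = -2 - 2 x + 4 x^2 + (2/3) x^3 + (1/15) x^5 + O(x^6).

a_0 = -2; a_1 = -2; a_2 = 4; a_3 = 2/3; a_4 = 0; a_5 = 1/15


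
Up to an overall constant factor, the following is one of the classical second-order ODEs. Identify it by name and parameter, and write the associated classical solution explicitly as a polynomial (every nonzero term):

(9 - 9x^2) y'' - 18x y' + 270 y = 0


All three coefficients share the factor 9; dividing through by 9 gives  (1 - x^2) y'' - 2x y' + 30 y = 0.
This matches the Legendre equation (1 - x^2) y'' - 2x y' + n(n+1) y = 0 (note the -2x y' term) with n(n+1) = 30, so n = 5; the polynomial solution is P_5(x).
With y = sum_k a_k x^k, matching x^k gives (k+2)(k+1) a_{k+2} = [k(k+1) - n(n+1)] a_k = (k - 5)(k + 6) a_k. The right side vanishes at k = 5, so the series with the parity of 5 terminates at degree 5.
Standard normalization (P_n(1) = 1): leading coefficient (2n)!/(2^n (n!)^2) = 3628800/(32*14400) = 63/8, so a_5 = 63/8. Work downward with a_k = (k+1)(k+2) a_{k+2} / ((k - 5)(k + 6)):
  a_3 = (4)(5)(63/8) / ((3 - 5)(3 + 6)) = (315/2)/(-18) = -35/4
  a_1 = (2)(3)(-35/4) / ((1 - 5)(1 + 6)) = (-105/2)/(-28) = 15/8
Hence P_5(x) = 63 x^5/8 - 35 x^3/4 + 15 x/8.

P_5(x); series = 63 x^5/8 - 35 x^3/4 + 15 x/8


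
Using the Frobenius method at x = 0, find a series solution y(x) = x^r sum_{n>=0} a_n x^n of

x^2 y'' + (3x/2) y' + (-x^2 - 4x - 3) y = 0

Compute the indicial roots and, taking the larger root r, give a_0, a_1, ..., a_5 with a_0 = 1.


Write in Frobenius form y'' + (p(x)/x) y' + (q(x)/x^2) y = 0:
  p(x) = 3/2,  q(x) = -x^2 - 4x - 3.
Indicial equation: r(r-1) + (3/2) r + (-3) = 0 -> roots r_1 = 3/2, r_2 = -2.
Take r = r_1 = 3/2. Let y(x) = x^r sum_{n>=0} a_n x^n with a_0 = 1.
Substitute y = x^r sum a_n x^n and match x^{r+n}. The recurrence is
  D(n) a_n - 4 a_{n-1} - 1 a_{n-2} = 0,  where D(n) = (r+n)(r+n-1) + (3/2)(r+n) + (-3).
  a_n = [4 a_{n-1} + 1 a_{n-2}] / D(n).
Since the indicial polynomial factors as (r - r_1)(r - r_2), D(n) = (r_1 + n - r_1)(r_1 + n - r_2) = n(n + 7/2).
Evaluating step by step (a_0 = 1):
  n = 1: D(1) = 1(1 + 7/2) = 9/2; numerator = 4(1) = 4; a_1 = (4)/(9/2) = 8/9
  n = 2: D(2) = 2(2 + 7/2) = 11; numerator = 4(8/9) + 1(1) = 41/9; a_2 = (41/9)/(11) = 41/99
  n = 3: D(3) = 3(3 + 7/2) = 39/2; numerator = 4(41/99) + 1(8/9) = 28/11; a_3 = (28/11)/(39/2) = 56/429
  n = 4: D(4) = 4(4 + 7/2) = 30; numerator = 4(56/429) + 1(41/99) = 1205/1287; a_4 = (1205/1287)/(30) = 241/7722
  n = 5: D(5) = 5(5 + 7/2) = 85/2; numerator = 4(241/7722) + 1(56/429) = 986/3861; a_5 = (986/3861)/(85/2) = 116/19305

r = 3/2; a_0 = 1; a_1 = 8/9; a_2 = 41/99; a_3 = 56/429; a_4 = 241/7722; a_5 = 116/19305


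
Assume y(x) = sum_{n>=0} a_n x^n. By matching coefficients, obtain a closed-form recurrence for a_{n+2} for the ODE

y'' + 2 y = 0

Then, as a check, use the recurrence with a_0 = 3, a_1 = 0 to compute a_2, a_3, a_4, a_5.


Substitute y = sum_n a_n x^n into y'' + (const) y = 0.
y''(x) = sum_{n>=0} (n+2)(n+1) a_{n+2} x^n.
The ODE becomes sum_n [(n+2)(n+1) a_{n+2} + 2 a_n] x^n = 0.
Setting each coefficient to zero gives the recurrence:
  (n+2)(n+1) a_{n+2} + 2 a_n = 0,
  a_{n+2} = -2 / ((n+1)(n+2)) a_n.

Check with a_0 = 3, a_1 = 0 (apply the recurrence for n = 0, 1, 2, 3): a_0 = 3, a_1 = 0, a_2 = -3, a_3 = 0, a_4 = 1/2, a_5 = 0.

a_{n+2} = -2/((n+1)(n+2)) * a_n; check: a_0 = 3, a_1 = 0, a_2 = -3, a_3 = 0, a_4 = 1/2, a_5 = 0


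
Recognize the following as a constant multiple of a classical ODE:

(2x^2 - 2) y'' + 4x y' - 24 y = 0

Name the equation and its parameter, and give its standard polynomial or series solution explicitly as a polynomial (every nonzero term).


All three coefficients share the factor -2; dividing through by -2 gives  (1 - x^2) y'' - 2x y' + 12 y = 0.
This matches the Legendre equation (1 - x^2) y'' - 2x y' + n(n+1) y = 0 (note the -2x y' term) with n(n+1) = 12, so n = 3; the polynomial solution is P_3(x).
With y = sum_k a_k x^k, matching x^k gives (k+2)(k+1) a_{k+2} = [k(k+1) - n(n+1)] a_k = (k - 3)(k + 4) a_k. The right side vanishes at k = 3, so the series with the parity of 3 terminates at degree 3.
Standard normalization (P_n(1) = 1): leading coefficient (2n)!/(2^n (n!)^2) = 720/(8*36) = 5/2, so a_3 = 5/2. Work downward with a_k = (k+1)(k+2) a_{k+2} / ((k - 3)(k + 4)):
  a_1 = (2)(3)(5/2) / ((1 - 3)(1 + 4)) = 15/(-10) = -3/2
Hence P_3(x) = 5 x^3/2 - 3 x/2.

P_3(x); series = 5 x^3/2 - 3 x/2


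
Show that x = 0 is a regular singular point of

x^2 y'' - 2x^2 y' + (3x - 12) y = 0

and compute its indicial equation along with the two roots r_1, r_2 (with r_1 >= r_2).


Divide by x^2 to reach normal form y'' + P_1(x) y' + P_2(x) y = 0 with P_1(x) = -2 and P_2(x) = 3/x - 12/x^2.
x = 0 is a singular point because the y-coefficient 3/x - 12/x^2 has a pole at x = 0.
It is a regular singular point because x P_1(x) = p(x) = -2x and x^2 P_2(x) = q(x) = 3x - 12 are polynomials, hence analytic at x = 0.
p(0) = 0,  q(0) = -12.
Indicial equation: r(r-1) + p(0) r + q(0) = 0, i.e. r^2 + (p(0) - 1) r + q(0) = 0, i.e. r^2 - 1 r - 12 = 0.
Discriminant: (-1)^2 - 4(-12) = 49, so r = (1 ± 7)/2.
Solving: r_1 = 4, r_2 = -3.

indicial: r^2 - 1 r - 12 = 0; roots r_1 = 4, r_2 = -3


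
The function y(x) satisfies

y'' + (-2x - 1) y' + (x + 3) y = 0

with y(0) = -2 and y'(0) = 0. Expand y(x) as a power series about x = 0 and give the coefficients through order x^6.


Ansatz: y(x) = sum_{n>=0} a_n x^n, so y'(x) = sum_{n>=1} n a_n x^(n-1) and y''(x) = sum_{n>=2} n(n-1) a_n x^(n-2).
Substitute into P(x) y'' + Q(x) y' + R(x) y = 0 with P(x) = 1, Q(x) = -2x - 1, R(x) = x + 3, and match powers of x.
Initial conditions: a_0 = -2, a_1 = 0.
Setting the coefficient of each power of x to zero and solving order by order (substituting the coefficients already found):
  x^0: 2 a_2 - a_1 + 3 a_0 = 0  ->  2 a_2 = a_1 - 3 a_0 = 6  ->  a_2 = 3
  x^1: 6 a_3 - 2 a_2 + a_1 + a_0 = 0  ->  6 a_3 = 2 a_2 - a_1 - a_0 = 8  ->  a_3 = 4/3
  x^2: 12 a_4 - 3 a_3 - a_2 + a_1 = 0  ->  12 a_4 = 3 a_3 + a_2 - a_1 = 7  ->  a_4 = 7/12
  x^3: 20 a_5 - 4 a_4 - 3 a_3 + a_2 = 0  ->  20 a_5 = 4 a_4 + 3 a_3 - a_2 = 10/3  ->  a_5 = 1/6
  x^4: 30 a_6 - 5 a_5 - 5 a_4 + a_3 = 0  ->  30 a_6 = 5 a_5 + 5 a_4 - a_3 = 29/12  ->  a_6 = 29/360
Truncated series: y(x) = -2 + 3 x^2 + (4/3) x^3 + (7/12) x^4 + (1/6) x^5 + (29/360) x^6 + O(x^7).

a_0 = -2; a_1 = 0; a_2 = 3; a_3 = 4/3; a_4 = 7/12; a_5 = 1/6; a_6 = 29/360


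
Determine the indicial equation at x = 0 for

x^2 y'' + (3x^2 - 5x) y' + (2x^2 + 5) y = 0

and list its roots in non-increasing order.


Divide by x^2 to reach normal form y'' + P_1(x) y' + P_2(x) y = 0 with P_1(x) = 3 - 5/x and P_2(x) = 2 + 5/x^2.
x = 0 is a singular point because the y'-coefficient 3 - 5/x has a pole at x = 0 and the y-coefficient 2 + 5/x^2 has a pole at x = 0.
It is a regular singular point because x P_1(x) = p(x) = 3x - 5 and x^2 P_2(x) = q(x) = 2x^2 + 5 are polynomials, hence analytic at x = 0.
p(0) = -5,  q(0) = 5.
Indicial equation: r(r-1) + p(0) r + q(0) = 0, i.e. r^2 + (p(0) - 1) r + q(0) = 0, i.e. r^2 - 6 r + 5 = 0.
Discriminant: (-6)^2 - 4(5) = 16, so r = (6 ± 4)/2.
Solving: r_1 = 5, r_2 = 1.

indicial: r^2 - 6 r + 5 = 0; roots r_1 = 5, r_2 = 1


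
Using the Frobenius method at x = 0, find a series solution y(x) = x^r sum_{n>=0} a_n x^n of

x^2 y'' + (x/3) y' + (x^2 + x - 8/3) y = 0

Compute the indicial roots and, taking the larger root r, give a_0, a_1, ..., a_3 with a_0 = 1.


Write in Frobenius form y'' + (p(x)/x) y' + (q(x)/x^2) y = 0:
  p(x) = 1/3,  q(x) = x^2 + x - 8/3.
Indicial equation: r(r-1) + (1/3) r + (-8/3) = 0 -> roots r_1 = 2, r_2 = -4/3.
Take r = r_1 = 2. Let y(x) = x^r sum_{n>=0} a_n x^n with a_0 = 1.
Substitute y = x^r sum a_n x^n and match x^{r+n}. The recurrence is
  D(n) a_n + 1 a_{n-1} + 1 a_{n-2} = 0,  where D(n) = (r+n)(r+n-1) + (1/3)(r+n) + (-8/3).
  a_n = [-1 a_{n-1} - 1 a_{n-2}] / D(n).
Since the indicial polynomial factors as (r - r_1)(r - r_2), D(n) = (r_1 + n - r_1)(r_1 + n - r_2) = n(n + 10/3).
Evaluating step by step (a_0 = 1):
  n = 1: D(1) = 1(1 + 10/3) = 13/3; numerator = -1(1) = -1; a_1 = (-1)/(13/3) = -3/13
  n = 2: D(2) = 2(2 + 10/3) = 32/3; numerator = -1(-3/13) - 1(1) = -10/13; a_2 = (-10/13)/(32/3) = -15/208
  n = 3: D(3) = 3(3 + 10/3) = 19; numerator = -1(-15/208) - 1(-3/13) = 63/208; a_3 = (63/208)/(19) = 63/3952

r = 2; a_0 = 1; a_1 = -3/13; a_2 = -15/208; a_3 = 63/3952


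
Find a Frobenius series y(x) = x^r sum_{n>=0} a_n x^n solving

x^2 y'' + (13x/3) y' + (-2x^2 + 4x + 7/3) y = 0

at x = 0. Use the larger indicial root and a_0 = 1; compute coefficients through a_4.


Write in Frobenius form y'' + (p(x)/x) y' + (q(x)/x^2) y = 0:
  p(x) = 13/3,  q(x) = -2x^2 + 4x + 7/3.
Indicial equation: r(r-1) + (13/3) r + (7/3) = 0 -> roots r_1 = -1, r_2 = -7/3.
Take r = r_1 = -1. Let y(x) = x^r sum_{n>=0} a_n x^n with a_0 = 1.
Substitute y = x^r sum a_n x^n and match x^{r+n}. The recurrence is
  D(n) a_n + 4 a_{n-1} - 2 a_{n-2} = 0,  where D(n) = (r+n)(r+n-1) + (13/3)(r+n) + (7/3).
  a_n = [-4 a_{n-1} + 2 a_{n-2}] / D(n).
Since the indicial polynomial factors as (r - r_1)(r - r_2), D(n) = (r_1 + n - r_1)(r_1 + n - r_2) = n(n + 4/3).
Evaluating step by step (a_0 = 1):
  n = 1: D(1) = 1(1 + 4/3) = 7/3; numerator = -4(1) = -4; a_1 = (-4)/(7/3) = -12/7
  n = 2: D(2) = 2(2 + 4/3) = 20/3; numerator = -4(-12/7) + 2(1) = 62/7; a_2 = (62/7)/(20/3) = 93/70
  n = 3: D(3) = 3(3 + 4/3) = 13; numerator = -4(93/70) + 2(-12/7) = -306/35; a_3 = (-306/35)/(13) = -306/455
  n = 4: D(4) = 4(4 + 4/3) = 64/3; numerator = -4(-306/455) + 2(93/70) = 2433/455; a_4 = (2433/455)/(64/3) = 7299/29120

r = -1; a_0 = 1; a_1 = -12/7; a_2 = 93/70; a_3 = -306/455; a_4 = 7299/29120


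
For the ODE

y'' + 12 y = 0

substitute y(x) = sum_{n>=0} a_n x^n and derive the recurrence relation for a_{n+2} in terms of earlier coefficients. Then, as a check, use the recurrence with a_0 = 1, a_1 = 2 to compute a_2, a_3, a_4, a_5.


Substitute y = sum_n a_n x^n into y'' + (const) y = 0.
y''(x) = sum_{n>=0} (n+2)(n+1) a_{n+2} x^n.
The ODE becomes sum_n [(n+2)(n+1) a_{n+2} + 12 a_n] x^n = 0.
Setting each coefficient to zero gives the recurrence:
  (n+2)(n+1) a_{n+2} + 12 a_n = 0,
  a_{n+2} = -12 / ((n+1)(n+2)) a_n.

Check with a_0 = 1, a_1 = 2 (apply the recurrence for n = 0, 1, 2, 3): a_0 = 1, a_1 = 2, a_2 = -6, a_3 = -4, a_4 = 6, a_5 = 12/5.

a_{n+2} = -12/((n+1)(n+2)) * a_n; check: a_0 = 1, a_1 = 2, a_2 = -6, a_3 = -4, a_4 = 6, a_5 = 12/5


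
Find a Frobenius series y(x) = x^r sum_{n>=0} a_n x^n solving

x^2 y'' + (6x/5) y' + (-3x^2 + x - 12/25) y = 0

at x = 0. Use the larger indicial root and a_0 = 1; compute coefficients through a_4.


Write in Frobenius form y'' + (p(x)/x) y' + (q(x)/x^2) y = 0:
  p(x) = 6/5,  q(x) = -3x^2 + x - 12/25.
Indicial equation: r(r-1) + (6/5) r + (-12/25) = 0 -> roots r_1 = 3/5, r_2 = -4/5.
Take r = r_1 = 3/5. Let y(x) = x^r sum_{n>=0} a_n x^n with a_0 = 1.
Substitute y = x^r sum a_n x^n and match x^{r+n}. The recurrence is
  D(n) a_n + 1 a_{n-1} - 3 a_{n-2} = 0,  where D(n) = (r+n)(r+n-1) + (6/5)(r+n) + (-12/25).
  a_n = [-1 a_{n-1} + 3 a_{n-2}] / D(n).
Since the indicial polynomial factors as (r - r_1)(r - r_2), D(n) = (r_1 + n - r_1)(r_1 + n - r_2) = n(n + 7/5).
Evaluating step by step (a_0 = 1):
  n = 1: D(1) = 1(1 + 7/5) = 12/5; numerator = -1(1) = -1; a_1 = (-1)/(12/5) = -5/12
  n = 2: D(2) = 2(2 + 7/5) = 34/5; numerator = -1(-5/12) + 3(1) = 41/12; a_2 = (41/12)/(34/5) = 205/408
  n = 3: D(3) = 3(3 + 7/5) = 66/5; numerator = -1(205/408) + 3(-5/12) = -715/408; a_3 = (-715/408)/(66/5) = -325/2448
  n = 4: D(4) = 4(4 + 7/5) = 108/5; numerator = -1(-325/2448) + 3(205/408) = 4015/2448; a_4 = (4015/2448)/(108/5) = 20075/264384

r = 3/5; a_0 = 1; a_1 = -5/12; a_2 = 205/408; a_3 = -325/2448; a_4 = 20075/264384


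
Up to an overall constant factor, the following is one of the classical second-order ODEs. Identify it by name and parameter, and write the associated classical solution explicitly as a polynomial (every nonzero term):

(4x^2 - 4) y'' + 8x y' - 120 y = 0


All three coefficients share the factor -4; dividing through by -4 gives  (1 - x^2) y'' - 2x y' + 30 y = 0.
This matches the Legendre equation (1 - x^2) y'' - 2x y' + n(n+1) y = 0 (note the -2x y' term) with n(n+1) = 30, so n = 5; the polynomial solution is P_5(x).
With y = sum_k a_k x^k, matching x^k gives (k+2)(k+1) a_{k+2} = [k(k+1) - n(n+1)] a_k = (k - 5)(k + 6) a_k. The right side vanishes at k = 5, so the series with the parity of 5 terminates at degree 5.
Standard normalization (P_n(1) = 1): leading coefficient (2n)!/(2^n (n!)^2) = 3628800/(32*14400) = 63/8, so a_5 = 63/8. Work downward with a_k = (k+1)(k+2) a_{k+2} / ((k - 5)(k + 6)):
  a_3 = (4)(5)(63/8) / ((3 - 5)(3 + 6)) = (315/2)/(-18) = -35/4
  a_1 = (2)(3)(-35/4) / ((1 - 5)(1 + 6)) = (-105/2)/(-28) = 15/8
Hence P_5(x) = 63 x^5/8 - 35 x^3/4 + 15 x/8.

P_5(x); series = 63 x^5/8 - 35 x^3/4 + 15 x/8


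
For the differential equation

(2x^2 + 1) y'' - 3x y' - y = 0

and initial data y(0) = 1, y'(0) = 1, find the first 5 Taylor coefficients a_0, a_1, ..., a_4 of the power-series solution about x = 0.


Ansatz: y(x) = sum_{n>=0} a_n x^n, so y'(x) = sum_{n>=1} n a_n x^(n-1) and y''(x) = sum_{n>=2} n(n-1) a_n x^(n-2).
Substitute into P(x) y'' + Q(x) y' + R(x) y = 0 with P(x) = 2x^2 + 1, Q(x) = -3x, R(x) = -1, and match powers of x.
Initial conditions: a_0 = 1, a_1 = 1.
Setting the coefficient of each power of x to zero and solving order by order (substituting the coefficients already found):
  x^0: 2 a_2 - a_0 = 0  ->  2 a_2 = a_0 = 1  ->  a_2 = 1/2
  x^1: 6 a_3 - 4 a_1 = 0  ->  6 a_3 = 4 a_1 = 4  ->  a_3 = 2/3
  x^2: 12 a_4 - 3 a_2 = 0  ->  12 a_4 = 3 a_2 = 3/2  ->  a_4 = 1/8
Truncated series: y(x) = 1 + x + (1/2) x^2 + (2/3) x^3 + (1/8) x^4 + O(x^5).

a_0 = 1; a_1 = 1; a_2 = 1/2; a_3 = 2/3; a_4 = 1/8


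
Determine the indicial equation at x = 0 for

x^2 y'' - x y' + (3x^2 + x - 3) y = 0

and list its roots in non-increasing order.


Divide by x^2 to reach normal form y'' + P_1(x) y' + P_2(x) y = 0 with P_1(x) = -1/x and P_2(x) = 3 + 1/x - 3/x^2.
x = 0 is a singular point because the y'-coefficient -1/x has a pole at x = 0 and the y-coefficient 3 + 1/x - 3/x^2 has a pole at x = 0.
It is a regular singular point because x P_1(x) = p(x) = -1 and x^2 P_2(x) = q(x) = 3x^2 + x - 3 are polynomials, hence analytic at x = 0.
p(0) = -1,  q(0) = -3.
Indicial equation: r(r-1) + p(0) r + q(0) = 0, i.e. r^2 + (p(0) - 1) r + q(0) = 0, i.e. r^2 - 2 r - 3 = 0.
Discriminant: (-2)^2 - 4(-3) = 16, so r = (2 ± 4)/2.
Solving: r_1 = 3, r_2 = -1.

indicial: r^2 - 2 r - 3 = 0; roots r_1 = 3, r_2 = -1


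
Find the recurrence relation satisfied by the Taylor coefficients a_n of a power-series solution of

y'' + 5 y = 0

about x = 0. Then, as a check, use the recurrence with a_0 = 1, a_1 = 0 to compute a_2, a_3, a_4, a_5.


Substitute y = sum_n a_n x^n into y'' + (const) y = 0.
y''(x) = sum_{n>=0} (n+2)(n+1) a_{n+2} x^n.
The ODE becomes sum_n [(n+2)(n+1) a_{n+2} + 5 a_n] x^n = 0.
Setting each coefficient to zero gives the recurrence:
  (n+2)(n+1) a_{n+2} + 5 a_n = 0,
  a_{n+2} = -5 / ((n+1)(n+2)) a_n.

Check with a_0 = 1, a_1 = 0 (apply the recurrence for n = 0, 1, 2, 3): a_0 = 1, a_1 = 0, a_2 = -5/2, a_3 = 0, a_4 = 25/24, a_5 = 0.

a_{n+2} = -5/((n+1)(n+2)) * a_n; check: a_0 = 1, a_1 = 0, a_2 = -5/2, a_3 = 0, a_4 = 25/24, a_5 = 0


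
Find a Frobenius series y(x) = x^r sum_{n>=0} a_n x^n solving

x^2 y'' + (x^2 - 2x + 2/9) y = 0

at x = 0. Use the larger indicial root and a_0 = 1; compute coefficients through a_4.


Write in Frobenius form y'' + (p(x)/x) y' + (q(x)/x^2) y = 0:
  p(x) = 0,  q(x) = x^2 - 2x + 2/9.
Indicial equation: r(r-1) + (0) r + (2/9) = 0 -> roots r_1 = 2/3, r_2 = 1/3.
Take r = r_1 = 2/3. Let y(x) = x^r sum_{n>=0} a_n x^n with a_0 = 1.
Substitute y = x^r sum a_n x^n and match x^{r+n}. The recurrence is
  D(n) a_n - 2 a_{n-1} + 1 a_{n-2} = 0,  where D(n) = (r+n)(r+n-1) + (0)(r+n) + (2/9).
  a_n = [2 a_{n-1} - 1 a_{n-2}] / D(n).
Since the indicial polynomial factors as (r - r_1)(r - r_2), D(n) = (r_1 + n - r_1)(r_1 + n - r_2) = n(n + 1/3).
Evaluating step by step (a_0 = 1):
  n = 1: D(1) = 1(1 + 1/3) = 4/3; numerator = 2(1) = 2; a_1 = (2)/(4/3) = 3/2
  n = 2: D(2) = 2(2 + 1/3) = 14/3; numerator = 2(3/2) - 1(1) = 2; a_2 = (2)/(14/3) = 3/7
  n = 3: D(3) = 3(3 + 1/3) = 10; numerator = 2(3/7) - 1(3/2) = -9/14; a_3 = (-9/14)/(10) = -9/140
  n = 4: D(4) = 4(4 + 1/3) = 52/3; numerator = 2(-9/140) - 1(3/7) = -39/70; a_4 = (-39/70)/(52/3) = -9/280

r = 2/3; a_0 = 1; a_1 = 3/2; a_2 = 3/7; a_3 = -9/140; a_4 = -9/280


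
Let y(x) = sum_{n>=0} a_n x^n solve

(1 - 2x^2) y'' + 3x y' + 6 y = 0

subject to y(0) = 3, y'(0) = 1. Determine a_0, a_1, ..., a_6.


Ansatz: y(x) = sum_{n>=0} a_n x^n, so y'(x) = sum_{n>=1} n a_n x^(n-1) and y''(x) = sum_{n>=2} n(n-1) a_n x^(n-2).
Substitute into P(x) y'' + Q(x) y' + R(x) y = 0 with P(x) = 1 - 2x^2, Q(x) = 3x, R(x) = 6, and match powers of x.
Initial conditions: a_0 = 3, a_1 = 1.
Setting the coefficient of each power of x to zero and solving order by order (substituting the coefficients already found):
  x^0: 2 a_2 + 6 a_0 = 0  ->  2 a_2 = -6 a_0 = -18  ->  a_2 = -9
  x^1: 6 a_3 + 9 a_1 = 0  ->  6 a_3 = -9 a_1 = -9  ->  a_3 = -3/2
  x^2: 12 a_4 + 8 a_2 = 0  ->  12 a_4 = -8 a_2 = 72  ->  a_4 = 6
  x^3: 20 a_5 + 3 a_3 = 0  ->  20 a_5 = -3 a_3 = 9/2  ->  a_5 = 9/40
  x^4: 30 a_6 - 6 a_4 = 0  ->  30 a_6 = 6 a_4 = 36  ->  a_6 = 6/5
Truncated series: y(x) = 3 + x - 9 x^2 - (3/2) x^3 + 6 x^4 + (9/40) x^5 + (6/5) x^6 + O(x^7).

a_0 = 3; a_1 = 1; a_2 = -9; a_3 = -3/2; a_4 = 6; a_5 = 9/40; a_6 = 6/5


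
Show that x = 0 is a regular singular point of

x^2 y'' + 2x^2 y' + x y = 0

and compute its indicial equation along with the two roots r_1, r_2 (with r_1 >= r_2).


Divide by x^2 to reach normal form y'' + P_1(x) y' + P_2(x) y = 0 with P_1(x) = 2 and P_2(x) = 1/x.
x = 0 is a singular point because the y-coefficient 1/x has a pole at x = 0.
It is a regular singular point because x P_1(x) = p(x) = 2x and x^2 P_2(x) = q(x) = x are polynomials, hence analytic at x = 0.
p(0) = 0,  q(0) = 0.
Indicial equation: r(r-1) + p(0) r + q(0) = 0, i.e. r^2 + (p(0) - 1) r + q(0) = 0, i.e. r^2 - 1 r = 0.
Discriminant: (-1)^2 - 4(0) = 1, so r = (1 ± 1)/2.
Solving: r_1 = 1, r_2 = 0.

indicial: r^2 - 1 r = 0; roots r_1 = 1, r_2 = 0


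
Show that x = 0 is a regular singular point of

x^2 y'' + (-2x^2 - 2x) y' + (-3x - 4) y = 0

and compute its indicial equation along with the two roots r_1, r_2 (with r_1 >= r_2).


Divide by x^2 to reach normal form y'' + P_1(x) y' + P_2(x) y = 0 with P_1(x) = -2 - 2/x and P_2(x) = -3/x - 4/x^2.
x = 0 is a singular point because the y'-coefficient -2 - 2/x has a pole at x = 0 and the y-coefficient -3/x - 4/x^2 has a pole at x = 0.
It is a regular singular point because x P_1(x) = p(x) = -2x - 2 and x^2 P_2(x) = q(x) = -3x - 4 are polynomials, hence analytic at x = 0.
p(0) = -2,  q(0) = -4.
Indicial equation: r(r-1) + p(0) r + q(0) = 0, i.e. r^2 + (p(0) - 1) r + q(0) = 0, i.e. r^2 - 3 r - 4 = 0.
Discriminant: (-3)^2 - 4(-4) = 25, so r = (3 ± 5)/2.
Solving: r_1 = 4, r_2 = -1.

indicial: r^2 - 3 r - 4 = 0; roots r_1 = 4, r_2 = -1


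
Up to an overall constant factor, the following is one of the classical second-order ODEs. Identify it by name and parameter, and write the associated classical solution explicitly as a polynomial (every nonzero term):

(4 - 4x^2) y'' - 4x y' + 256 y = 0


All three coefficients share the factor 4; dividing through by 4 gives  (1 - x^2) y'' - x y' + 64 y = 0.
This matches the Chebyshev equation (1 - x^2) y'' - x y' + n^2 y = 0 (note the -x y' term, not -2x y') with n^2 = 64, so n = 8; the polynomial solution is T_8(x).
With y = sum_k a_k x^k, matching x^k gives (k+2)(k+1) a_{k+2} = (k^2 - n^2) a_k = (k - 8)(k + 8) a_k. The right side vanishes at k = 8, so the series with the parity of 8 terminates at degree 8.
Standard normalization: leading coefficient of T_n is 2^(n-1), so a_8 = 2^7 = 128. Work downward with a_k = (k+1)(k+2) a_{k+2} / ((k - 8)(k + 8)):
  a_6 = (7)(8)(128) / ((6 - 8)(6 + 8)) = 7168/(-28) = -256
  a_4 = (5)(6)(-256) / ((4 - 8)(4 + 8)) = -7680/(-48) = 160
  a_2 = (3)(4)(160) / ((2 - 8)(2 + 8)) = 1920/(-60) = -32
  a_0 = (1)(2)(-32) / ((0 - 8)(0 + 8)) = -64/(-64) = 1
Hence T_8(x) = 128 x^8 - 256 x^6 + 160 x^4 - 32 x^2 + 1.

T_8(x); series = 128 x^8 - 256 x^6 + 160 x^4 - 32 x^2 + 1


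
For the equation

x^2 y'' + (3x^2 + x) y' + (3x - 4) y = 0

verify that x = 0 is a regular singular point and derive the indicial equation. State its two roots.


Divide by x^2 to reach normal form y'' + P_1(x) y' + P_2(x) y = 0 with P_1(x) = 3 + 1/x and P_2(x) = 3/x - 4/x^2.
x = 0 is a singular point because the y'-coefficient 3 + 1/x has a pole at x = 0 and the y-coefficient 3/x - 4/x^2 has a pole at x = 0.
It is a regular singular point because x P_1(x) = p(x) = 3x + 1 and x^2 P_2(x) = q(x) = 3x - 4 are polynomials, hence analytic at x = 0.
p(0) = 1,  q(0) = -4.
Indicial equation: r(r-1) + p(0) r + q(0) = 0, i.e. r^2 + (p(0) - 1) r + q(0) = 0, i.e. r^2 - 4 = 0.
Discriminant: (0)^2 - 4(-4) = 16, so r = (0 ± 4)/2.
Solving: r_1 = 2, r_2 = -2.

indicial: r^2 - 4 = 0; roots r_1 = 2, r_2 = -2


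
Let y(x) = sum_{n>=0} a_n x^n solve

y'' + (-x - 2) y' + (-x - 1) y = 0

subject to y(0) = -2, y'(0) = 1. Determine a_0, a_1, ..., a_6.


Ansatz: y(x) = sum_{n>=0} a_n x^n, so y'(x) = sum_{n>=1} n a_n x^(n-1) and y''(x) = sum_{n>=2} n(n-1) a_n x^(n-2).
Substitute into P(x) y'' + Q(x) y' + R(x) y = 0 with P(x) = 1, Q(x) = -x - 2, R(x) = -x - 1, and match powers of x.
Initial conditions: a_0 = -2, a_1 = 1.
Setting the coefficient of each power of x to zero and solving order by order (substituting the coefficients already found):
  x^0: 2 a_2 - 2 a_1 - a_0 = 0  ->  2 a_2 = 2 a_1 + a_0 = 0  ->  a_2 = 0
  x^1: 6 a_3 - 4 a_2 - 2 a_1 - a_0 = 0  ->  6 a_3 = 4 a_2 + 2 a_1 + a_0 = 0  ->  a_3 = 0
  x^2: 12 a_4 - 6 a_3 - 3 a_2 - a_1 = 0  ->  12 a_4 = 6 a_3 + 3 a_2 + a_1 = 1  ->  a_4 = 1/12
  x^3: 20 a_5 - 8 a_4 - 4 a_3 - a_2 = 0  ->  20 a_5 = 8 a_4 + 4 a_3 + a_2 = 2/3  ->  a_5 = 1/30
  x^4: 30 a_6 - 10 a_5 - 5 a_4 - a_3 = 0  ->  30 a_6 = 10 a_5 + 5 a_4 + a_3 = 3/4  ->  a_6 = 1/40
Truncated series: y(x) = -2 + x + (1/12) x^4 + (1/30) x^5 + (1/40) x^6 + O(x^7).

a_0 = -2; a_1 = 1; a_2 = 0; a_3 = 0; a_4 = 1/12; a_5 = 1/30; a_6 = 1/40
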